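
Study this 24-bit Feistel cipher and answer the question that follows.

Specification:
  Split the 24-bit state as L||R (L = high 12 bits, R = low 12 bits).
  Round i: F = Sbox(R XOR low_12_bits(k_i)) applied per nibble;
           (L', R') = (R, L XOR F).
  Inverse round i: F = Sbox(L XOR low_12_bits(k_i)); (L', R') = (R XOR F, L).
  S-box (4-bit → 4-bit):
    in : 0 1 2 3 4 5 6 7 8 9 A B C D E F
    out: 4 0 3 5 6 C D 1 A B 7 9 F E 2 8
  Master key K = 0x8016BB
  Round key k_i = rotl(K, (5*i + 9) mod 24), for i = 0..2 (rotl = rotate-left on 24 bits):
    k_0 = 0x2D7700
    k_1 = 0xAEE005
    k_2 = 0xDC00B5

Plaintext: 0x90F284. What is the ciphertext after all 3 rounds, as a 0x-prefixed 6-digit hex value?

s_0 = plaintext = 0x90F284
s_1 = Round(s_0, k_0) = 0x2845A9
s_2 = Round(s_1, k_1) = 0x5A9EFB
s_3 = Round(s_2, k_2) = 0xEFB7CB

0xEFB7CB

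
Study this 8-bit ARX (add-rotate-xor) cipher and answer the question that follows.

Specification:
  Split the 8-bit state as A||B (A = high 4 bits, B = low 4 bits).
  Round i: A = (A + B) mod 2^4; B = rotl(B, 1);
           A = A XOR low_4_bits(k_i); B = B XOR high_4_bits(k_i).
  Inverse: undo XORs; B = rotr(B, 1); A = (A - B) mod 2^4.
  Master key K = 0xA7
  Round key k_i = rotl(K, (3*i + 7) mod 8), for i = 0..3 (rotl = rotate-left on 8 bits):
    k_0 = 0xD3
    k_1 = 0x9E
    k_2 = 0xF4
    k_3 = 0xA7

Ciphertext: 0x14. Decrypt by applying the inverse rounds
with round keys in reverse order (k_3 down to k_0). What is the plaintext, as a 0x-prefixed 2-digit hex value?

0xF9

s_0 = ciphertext = 0x14
s_1 = InvRound(s_0, k_3) = 0xF7
s_2 = InvRound(s_1, k_2) = 0x74
s_3 = InvRound(s_2, k_1) = 0xBE
s_4 = InvRound(s_3, k_0) = 0xF9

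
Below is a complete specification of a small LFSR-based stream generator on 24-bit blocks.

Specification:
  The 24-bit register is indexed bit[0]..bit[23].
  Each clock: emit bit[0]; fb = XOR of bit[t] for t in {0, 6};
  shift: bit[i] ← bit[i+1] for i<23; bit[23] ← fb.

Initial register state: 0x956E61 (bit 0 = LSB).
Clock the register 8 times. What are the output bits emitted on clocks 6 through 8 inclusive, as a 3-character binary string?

110

reg_0 = 0x956E61
clock 1: out=1, reg = 0x4AB730
clock 2: out=0, reg = 0x255B98
clock 3: out=0, reg = 0x12ADCC
clock 4: out=0, reg = 0x8956E6
clock 5: out=0, reg = 0xC4AB73
clock 6: out=1, reg = 0x6255B9
clock 7: out=1, reg = 0xB12ADC
clock 8: out=0, reg = 0xD8956E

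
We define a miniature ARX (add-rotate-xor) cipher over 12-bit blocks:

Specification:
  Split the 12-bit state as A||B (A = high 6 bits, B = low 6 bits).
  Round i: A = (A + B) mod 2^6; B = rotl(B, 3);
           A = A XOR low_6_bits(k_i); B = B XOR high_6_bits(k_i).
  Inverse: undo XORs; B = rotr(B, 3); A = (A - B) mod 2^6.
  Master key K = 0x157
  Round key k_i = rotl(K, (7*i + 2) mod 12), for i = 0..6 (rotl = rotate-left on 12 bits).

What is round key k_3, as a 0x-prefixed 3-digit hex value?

0x8AB

K = 0x157
k_0 = rotl(K, (7*0+2) mod 12) = rotl(K, 2) = 0x55C
k_1 = rotl(K, (7*1+2) mod 12) = rotl(K, 9) = 0xE2A
k_2 = rotl(K, (7*2+2) mod 12) = rotl(K, 4) = 0x571
k_3 = rotl(K, (7*3+2) mod 12) = rotl(K, 11) = 0x8AB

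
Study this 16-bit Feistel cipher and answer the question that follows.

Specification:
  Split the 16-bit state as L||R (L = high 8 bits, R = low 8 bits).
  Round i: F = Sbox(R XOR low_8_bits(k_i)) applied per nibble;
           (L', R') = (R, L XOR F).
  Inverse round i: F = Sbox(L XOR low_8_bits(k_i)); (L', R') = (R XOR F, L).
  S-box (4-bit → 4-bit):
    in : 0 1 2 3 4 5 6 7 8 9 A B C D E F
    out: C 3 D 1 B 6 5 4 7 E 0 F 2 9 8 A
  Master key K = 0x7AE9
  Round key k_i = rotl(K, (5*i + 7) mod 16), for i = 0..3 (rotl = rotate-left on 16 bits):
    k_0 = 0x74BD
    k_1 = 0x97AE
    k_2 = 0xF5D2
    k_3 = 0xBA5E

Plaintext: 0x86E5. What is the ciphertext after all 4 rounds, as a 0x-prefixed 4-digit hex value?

s_0 = plaintext = 0x86E5
s_1 = Round(s_0, k_0) = 0xE5E1
s_2 = Round(s_1, k_1) = 0xE15F
s_3 = Round(s_2, k_2) = 0x5F98
s_4 = Round(s_3, k_3) = 0x987A

0x987A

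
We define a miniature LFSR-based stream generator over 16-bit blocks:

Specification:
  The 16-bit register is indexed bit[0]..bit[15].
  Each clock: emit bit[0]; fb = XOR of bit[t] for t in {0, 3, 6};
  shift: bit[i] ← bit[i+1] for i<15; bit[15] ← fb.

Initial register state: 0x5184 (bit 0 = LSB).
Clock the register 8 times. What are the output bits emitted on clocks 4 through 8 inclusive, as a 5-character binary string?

00001

reg_0 = 0x5184
clock 1: out=0, reg = 0x28C2
clock 2: out=0, reg = 0x9461
clock 3: out=1, reg = 0x4A30
clock 4: out=0, reg = 0x2518
clock 5: out=0, reg = 0x928C
clock 6: out=0, reg = 0xC946
clock 7: out=0, reg = 0xE4A3
clock 8: out=1, reg = 0xF251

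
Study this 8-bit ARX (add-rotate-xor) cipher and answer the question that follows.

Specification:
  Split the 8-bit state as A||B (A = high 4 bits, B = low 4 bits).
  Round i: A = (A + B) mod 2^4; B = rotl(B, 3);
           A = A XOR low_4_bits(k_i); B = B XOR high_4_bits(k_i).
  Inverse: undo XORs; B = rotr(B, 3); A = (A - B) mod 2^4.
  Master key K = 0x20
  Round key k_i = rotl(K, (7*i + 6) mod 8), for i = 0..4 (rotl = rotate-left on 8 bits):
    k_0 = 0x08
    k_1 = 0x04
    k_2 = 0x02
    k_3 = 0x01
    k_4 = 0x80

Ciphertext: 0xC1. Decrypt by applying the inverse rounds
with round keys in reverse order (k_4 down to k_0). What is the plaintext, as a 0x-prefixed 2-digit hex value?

0xC3

s_0 = ciphertext = 0xC1
s_1 = InvRound(s_0, k_4) = 0x93
s_2 = InvRound(s_1, k_3) = 0x26
s_3 = InvRound(s_2, k_2) = 0x4C
s_4 = InvRound(s_3, k_1) = 0x79
s_5 = InvRound(s_4, k_0) = 0xC3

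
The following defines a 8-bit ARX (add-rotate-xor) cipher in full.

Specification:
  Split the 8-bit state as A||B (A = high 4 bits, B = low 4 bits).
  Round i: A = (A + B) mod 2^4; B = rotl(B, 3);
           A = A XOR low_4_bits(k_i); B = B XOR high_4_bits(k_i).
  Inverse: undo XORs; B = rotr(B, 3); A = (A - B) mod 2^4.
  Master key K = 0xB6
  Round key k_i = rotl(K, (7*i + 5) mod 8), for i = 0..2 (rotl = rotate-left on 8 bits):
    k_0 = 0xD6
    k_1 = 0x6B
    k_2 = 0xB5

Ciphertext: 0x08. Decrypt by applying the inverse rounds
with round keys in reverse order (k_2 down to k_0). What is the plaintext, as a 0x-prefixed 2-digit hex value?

s_0 = ciphertext = 0x08
s_1 = InvRound(s_0, k_2) = 0xF6
s_2 = InvRound(s_1, k_1) = 0x40
s_3 = InvRound(s_2, k_0) = 0x7B

0x7B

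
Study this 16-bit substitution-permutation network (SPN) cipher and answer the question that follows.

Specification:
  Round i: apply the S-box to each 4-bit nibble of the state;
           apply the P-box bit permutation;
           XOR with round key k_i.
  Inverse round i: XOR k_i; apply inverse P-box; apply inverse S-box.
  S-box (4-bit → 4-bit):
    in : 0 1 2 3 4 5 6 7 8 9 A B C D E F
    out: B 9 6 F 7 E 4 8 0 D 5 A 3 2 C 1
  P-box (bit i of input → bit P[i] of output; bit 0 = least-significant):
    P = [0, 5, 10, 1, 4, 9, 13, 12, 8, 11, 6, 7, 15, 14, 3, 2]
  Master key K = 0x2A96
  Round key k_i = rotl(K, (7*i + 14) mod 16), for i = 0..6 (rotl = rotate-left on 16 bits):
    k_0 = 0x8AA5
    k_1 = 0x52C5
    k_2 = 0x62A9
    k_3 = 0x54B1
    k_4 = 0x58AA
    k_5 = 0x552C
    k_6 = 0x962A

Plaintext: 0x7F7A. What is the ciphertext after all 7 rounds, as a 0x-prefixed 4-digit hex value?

s_0 = plaintext = 0x7F7A
s_1 = Round(s_0, k_0) = 0x9FA0
s_2 = Round(s_1, k_1) = 0xF3FA
s_3 = Round(s_2, k_2) = 0xEF78
s_4 = Round(s_3, k_3) = 0x45BD
s_5 = Round(s_4, k_4) = 0x8242
s_6 = Round(s_5, k_5) = 0x7B5C
s_7 = Round(s_6, k_6) = 0xAC8F

0xAC8F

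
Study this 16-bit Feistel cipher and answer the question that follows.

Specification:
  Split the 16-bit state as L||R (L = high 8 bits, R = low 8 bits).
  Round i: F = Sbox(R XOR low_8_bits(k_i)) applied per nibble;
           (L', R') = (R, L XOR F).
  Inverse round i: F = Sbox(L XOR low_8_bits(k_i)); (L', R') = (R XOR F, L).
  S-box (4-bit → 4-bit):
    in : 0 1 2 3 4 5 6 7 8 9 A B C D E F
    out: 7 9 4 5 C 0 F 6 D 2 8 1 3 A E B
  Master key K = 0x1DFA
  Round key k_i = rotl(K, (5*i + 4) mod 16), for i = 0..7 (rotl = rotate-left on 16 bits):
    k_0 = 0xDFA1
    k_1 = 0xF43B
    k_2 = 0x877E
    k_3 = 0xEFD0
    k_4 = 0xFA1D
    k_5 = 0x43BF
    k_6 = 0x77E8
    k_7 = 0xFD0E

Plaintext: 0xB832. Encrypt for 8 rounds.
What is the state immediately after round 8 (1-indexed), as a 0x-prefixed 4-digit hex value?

0xF627

s_0 = plaintext = 0xB832
s_1 = Round(s_0, k_0) = 0x329D
s_2 = Round(s_1, k_1) = 0x9DBD
s_3 = Round(s_2, k_2) = 0xBDA8
s_4 = Round(s_3, k_3) = 0xA8D0
s_5 = Round(s_4, k_4) = 0xD092
s_6 = Round(s_5, k_5) = 0x929A
s_7 = Round(s_6, k_6) = 0x9AF6
s_8 = Round(s_7, k_7) = 0xF627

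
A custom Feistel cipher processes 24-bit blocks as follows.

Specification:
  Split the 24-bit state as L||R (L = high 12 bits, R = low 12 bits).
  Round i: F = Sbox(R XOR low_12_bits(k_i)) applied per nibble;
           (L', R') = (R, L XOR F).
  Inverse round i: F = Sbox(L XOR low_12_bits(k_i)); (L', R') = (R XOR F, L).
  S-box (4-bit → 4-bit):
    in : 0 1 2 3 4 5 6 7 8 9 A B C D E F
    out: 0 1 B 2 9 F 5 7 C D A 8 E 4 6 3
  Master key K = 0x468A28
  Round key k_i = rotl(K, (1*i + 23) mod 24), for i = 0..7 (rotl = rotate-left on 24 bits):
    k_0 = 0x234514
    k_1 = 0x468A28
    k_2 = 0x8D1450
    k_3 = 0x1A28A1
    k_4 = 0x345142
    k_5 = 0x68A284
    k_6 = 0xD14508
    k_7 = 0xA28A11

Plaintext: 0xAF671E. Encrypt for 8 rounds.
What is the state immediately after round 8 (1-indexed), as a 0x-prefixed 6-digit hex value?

0xD105B2

s_0 = plaintext = 0xAF671E
s_1 = Round(s_0, k_0) = 0x71E1FC
s_2 = Round(s_1, k_1) = 0x1FCF57
s_3 = Round(s_2, k_2) = 0xF579FB
s_4 = Round(s_3, k_3) = 0x9FBEAD
s_5 = Round(s_4, k_4) = 0xEADA98
s_6 = Round(s_5, k_5) = 0xA982B3
s_7 = Round(s_6, k_6) = 0x2B3D10
s_8 = Round(s_7, k_7) = 0xD105B2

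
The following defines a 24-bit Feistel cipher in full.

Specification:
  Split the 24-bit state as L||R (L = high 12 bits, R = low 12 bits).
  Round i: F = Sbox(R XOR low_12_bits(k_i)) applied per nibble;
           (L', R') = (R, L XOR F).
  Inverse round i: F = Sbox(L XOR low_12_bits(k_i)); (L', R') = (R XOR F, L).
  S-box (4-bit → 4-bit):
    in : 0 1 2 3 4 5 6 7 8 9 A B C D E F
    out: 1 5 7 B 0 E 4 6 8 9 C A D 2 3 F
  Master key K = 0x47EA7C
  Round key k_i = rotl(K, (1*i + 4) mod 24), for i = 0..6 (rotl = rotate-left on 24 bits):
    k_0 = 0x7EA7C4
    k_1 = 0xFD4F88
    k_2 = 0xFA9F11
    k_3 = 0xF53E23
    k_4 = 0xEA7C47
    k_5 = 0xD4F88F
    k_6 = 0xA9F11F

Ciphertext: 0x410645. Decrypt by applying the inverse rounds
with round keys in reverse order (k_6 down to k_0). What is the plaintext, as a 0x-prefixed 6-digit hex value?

s_0 = ciphertext = 0x410645
s_1 = InvRound(s_0, k_6) = 0x85A410
s_2 = InvRound(s_1, k_5) = 0x53E85A
s_3 = InvRound(s_2, k_4) = 0x13353E
s_4 = InvRound(s_3, k_3) = 0xA6F133
s_5 = InvRound(s_4, k_2) = 0xF50A6F
s_6 = InvRound(s_5, k_1) = 0xB47F50
s_7 = InvRound(s_6, k_0) = 0x2DBB47

0x2DBB47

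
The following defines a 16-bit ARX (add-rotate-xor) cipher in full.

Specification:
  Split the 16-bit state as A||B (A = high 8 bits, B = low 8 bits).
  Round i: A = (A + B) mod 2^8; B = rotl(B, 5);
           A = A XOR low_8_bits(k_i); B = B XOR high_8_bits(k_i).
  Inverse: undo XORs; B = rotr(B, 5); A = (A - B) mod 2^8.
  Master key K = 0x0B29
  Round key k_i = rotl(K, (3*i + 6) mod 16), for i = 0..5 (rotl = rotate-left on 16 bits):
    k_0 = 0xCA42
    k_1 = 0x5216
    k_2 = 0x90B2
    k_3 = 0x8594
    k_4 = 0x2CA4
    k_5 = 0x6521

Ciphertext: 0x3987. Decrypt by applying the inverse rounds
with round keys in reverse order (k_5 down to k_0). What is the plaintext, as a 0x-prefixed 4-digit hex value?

s_0 = ciphertext = 0x3987
s_1 = InvRound(s_0, k_5) = 0x0117
s_2 = InvRound(s_1, k_4) = 0xCCD9
s_3 = InvRound(s_2, k_3) = 0x76E2
s_4 = InvRound(s_3, k_2) = 0x3193
s_5 = InvRound(s_4, k_1) = 0x190E
s_6 = InvRound(s_5, k_0) = 0x3526

0x3526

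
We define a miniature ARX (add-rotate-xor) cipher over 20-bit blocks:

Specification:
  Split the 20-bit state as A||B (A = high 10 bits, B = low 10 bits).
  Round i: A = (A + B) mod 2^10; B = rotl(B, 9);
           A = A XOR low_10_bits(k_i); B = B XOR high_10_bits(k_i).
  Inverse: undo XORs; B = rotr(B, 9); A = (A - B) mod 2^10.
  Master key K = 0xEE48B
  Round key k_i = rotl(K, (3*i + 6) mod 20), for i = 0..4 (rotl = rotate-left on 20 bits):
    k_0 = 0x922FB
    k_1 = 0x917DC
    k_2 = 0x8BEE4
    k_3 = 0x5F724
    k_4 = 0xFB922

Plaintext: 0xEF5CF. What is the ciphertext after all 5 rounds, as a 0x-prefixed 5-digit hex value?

s_0 = plaintext = 0xEF5CF
s_1 = Round(s_0, k_0) = 0xDDCAF
s_2 = Round(s_1, k_1) = 0xFE812
s_3 = Round(s_2, k_2) = 0xBA226
s_4 = Round(s_3, k_3) = 0x8A86E
s_5 = Round(s_4, k_4) = 0xEEBD9

0xEEBD9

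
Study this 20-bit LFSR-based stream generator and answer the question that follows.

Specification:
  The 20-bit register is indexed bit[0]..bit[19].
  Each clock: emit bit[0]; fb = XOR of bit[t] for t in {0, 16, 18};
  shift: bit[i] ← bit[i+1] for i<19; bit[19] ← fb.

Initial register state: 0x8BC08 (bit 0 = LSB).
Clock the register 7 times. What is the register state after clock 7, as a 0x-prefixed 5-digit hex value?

0x15178

reg_0 = 0x8BC08
clock 1: out=0, reg = 0x45E04
clock 2: out=0, reg = 0xA2F02
clock 3: out=0, reg = 0x51781
clock 4: out=1, reg = 0xA8BC0
clock 5: out=0, reg = 0x545E0
clock 6: out=0, reg = 0x2A2F0
clock 7: out=0, reg = 0x15178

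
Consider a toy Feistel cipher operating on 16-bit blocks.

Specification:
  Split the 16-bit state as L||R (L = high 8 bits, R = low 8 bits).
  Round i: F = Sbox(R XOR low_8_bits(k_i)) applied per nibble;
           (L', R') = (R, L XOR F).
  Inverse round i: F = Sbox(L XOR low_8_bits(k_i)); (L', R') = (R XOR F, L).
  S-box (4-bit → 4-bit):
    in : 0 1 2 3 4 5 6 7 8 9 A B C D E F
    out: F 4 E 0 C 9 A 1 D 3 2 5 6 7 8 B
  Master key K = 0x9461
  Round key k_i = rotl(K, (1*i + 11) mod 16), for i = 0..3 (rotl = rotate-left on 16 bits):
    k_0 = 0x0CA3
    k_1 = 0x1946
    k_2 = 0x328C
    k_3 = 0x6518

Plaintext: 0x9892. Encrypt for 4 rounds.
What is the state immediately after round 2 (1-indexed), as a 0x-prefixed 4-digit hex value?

0x9CE0

s_0 = plaintext = 0x9892
s_1 = Round(s_0, k_0) = 0x929C
s_2 = Round(s_1, k_1) = 0x9CE0
s_3 = Round(s_2, k_2) = 0xE03A
s_4 = Round(s_3, k_3) = 0x3A0E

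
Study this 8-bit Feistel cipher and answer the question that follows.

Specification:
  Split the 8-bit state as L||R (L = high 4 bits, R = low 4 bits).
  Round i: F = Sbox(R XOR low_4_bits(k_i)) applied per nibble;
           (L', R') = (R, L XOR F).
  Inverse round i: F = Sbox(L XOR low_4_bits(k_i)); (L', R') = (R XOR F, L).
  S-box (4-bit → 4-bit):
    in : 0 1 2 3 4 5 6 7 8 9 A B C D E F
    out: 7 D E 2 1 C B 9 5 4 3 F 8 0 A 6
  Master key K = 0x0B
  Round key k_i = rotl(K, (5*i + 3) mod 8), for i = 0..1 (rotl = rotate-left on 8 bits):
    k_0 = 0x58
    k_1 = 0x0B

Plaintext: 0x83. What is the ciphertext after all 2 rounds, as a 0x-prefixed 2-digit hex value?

0x7B

s_0 = plaintext = 0x83
s_1 = Round(s_0, k_0) = 0x37
s_2 = Round(s_1, k_1) = 0x7B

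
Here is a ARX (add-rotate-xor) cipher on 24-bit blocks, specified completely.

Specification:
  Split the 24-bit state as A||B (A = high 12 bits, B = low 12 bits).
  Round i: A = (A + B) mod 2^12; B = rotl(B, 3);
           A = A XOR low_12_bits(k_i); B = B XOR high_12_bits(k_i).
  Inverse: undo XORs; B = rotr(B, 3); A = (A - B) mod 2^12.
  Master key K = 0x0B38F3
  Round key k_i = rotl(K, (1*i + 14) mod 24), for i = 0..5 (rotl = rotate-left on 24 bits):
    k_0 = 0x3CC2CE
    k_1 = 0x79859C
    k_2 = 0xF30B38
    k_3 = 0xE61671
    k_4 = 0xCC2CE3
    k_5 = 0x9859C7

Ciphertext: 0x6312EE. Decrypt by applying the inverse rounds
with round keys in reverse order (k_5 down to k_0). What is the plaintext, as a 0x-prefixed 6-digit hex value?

s_0 = ciphertext = 0x6312EE
s_1 = InvRound(s_0, k_5) = 0x88976D
s_2 = InvRound(s_1, k_4) = 0x4F5F75
s_3 = InvRound(s_2, k_3) = 0xA62822
s_4 = InvRound(s_3, k_2) = 0xC784E2
s_5 = InvRound(s_4, k_1) = 0x57546F
s_6 = InvRound(s_5, k_0) = 0x0C76F4

0x0C76F4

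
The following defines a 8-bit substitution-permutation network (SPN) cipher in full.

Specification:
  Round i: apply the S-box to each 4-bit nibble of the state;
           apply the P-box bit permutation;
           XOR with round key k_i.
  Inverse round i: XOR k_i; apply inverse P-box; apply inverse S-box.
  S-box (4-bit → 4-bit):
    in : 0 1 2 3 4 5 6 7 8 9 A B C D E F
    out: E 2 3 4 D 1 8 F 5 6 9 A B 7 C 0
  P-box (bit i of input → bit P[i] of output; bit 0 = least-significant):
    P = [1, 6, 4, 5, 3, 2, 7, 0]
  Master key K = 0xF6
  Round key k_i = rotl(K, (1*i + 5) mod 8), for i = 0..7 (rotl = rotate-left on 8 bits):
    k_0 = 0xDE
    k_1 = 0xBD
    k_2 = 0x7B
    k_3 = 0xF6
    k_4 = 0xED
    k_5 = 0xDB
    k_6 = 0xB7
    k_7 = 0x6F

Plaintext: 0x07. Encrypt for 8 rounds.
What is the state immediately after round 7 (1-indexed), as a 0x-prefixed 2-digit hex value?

0x41

s_0 = plaintext = 0x07
s_1 = Round(s_0, k_0) = 0x29
s_2 = Round(s_1, k_1) = 0xE1
s_3 = Round(s_2, k_2) = 0xBA
s_4 = Round(s_3, k_3) = 0xD1
s_5 = Round(s_4, k_4) = 0x21
s_6 = Round(s_5, k_5) = 0x97
s_7 = Round(s_6, k_6) = 0x41
s_8 = Round(s_7, k_7) = 0xA6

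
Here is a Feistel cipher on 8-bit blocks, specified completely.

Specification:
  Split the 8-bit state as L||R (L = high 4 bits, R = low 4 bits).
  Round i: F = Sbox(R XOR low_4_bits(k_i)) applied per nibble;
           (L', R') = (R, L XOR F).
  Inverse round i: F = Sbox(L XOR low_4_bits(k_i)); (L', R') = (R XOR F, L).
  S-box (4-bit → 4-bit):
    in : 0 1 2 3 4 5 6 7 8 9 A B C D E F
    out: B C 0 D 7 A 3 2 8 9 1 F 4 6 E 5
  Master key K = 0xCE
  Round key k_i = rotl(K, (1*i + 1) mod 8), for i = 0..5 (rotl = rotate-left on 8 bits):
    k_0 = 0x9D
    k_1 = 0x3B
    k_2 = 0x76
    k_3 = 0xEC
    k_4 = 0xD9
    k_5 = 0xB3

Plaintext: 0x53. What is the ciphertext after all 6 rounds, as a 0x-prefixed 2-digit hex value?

0xDF

s_0 = plaintext = 0x53
s_1 = Round(s_0, k_0) = 0x3B
s_2 = Round(s_1, k_1) = 0xB8
s_3 = Round(s_2, k_2) = 0x85
s_4 = Round(s_3, k_3) = 0x51
s_5 = Round(s_4, k_4) = 0x1D
s_6 = Round(s_5, k_5) = 0xDF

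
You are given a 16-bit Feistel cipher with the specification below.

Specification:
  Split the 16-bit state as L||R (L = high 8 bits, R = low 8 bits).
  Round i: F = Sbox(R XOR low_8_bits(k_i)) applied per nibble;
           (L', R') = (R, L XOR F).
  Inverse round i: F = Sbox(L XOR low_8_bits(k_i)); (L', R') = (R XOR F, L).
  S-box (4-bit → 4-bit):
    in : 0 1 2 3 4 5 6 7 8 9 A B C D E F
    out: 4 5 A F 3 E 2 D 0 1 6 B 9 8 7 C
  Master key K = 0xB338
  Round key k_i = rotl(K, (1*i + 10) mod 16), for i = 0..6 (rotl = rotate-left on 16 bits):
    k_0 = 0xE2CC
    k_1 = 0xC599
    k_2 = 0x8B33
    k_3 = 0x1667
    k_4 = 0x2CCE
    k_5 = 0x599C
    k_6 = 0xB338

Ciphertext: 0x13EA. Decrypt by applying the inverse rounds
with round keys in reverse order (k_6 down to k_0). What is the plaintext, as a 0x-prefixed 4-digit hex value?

0xB199

s_0 = ciphertext = 0x13EA
s_1 = InvRound(s_0, k_6) = 0x4113
s_2 = InvRound(s_1, k_5) = 0x9B41
s_3 = InvRound(s_2, k_4) = 0xAF9B
s_4 = InvRound(s_3, k_3) = 0x0BAF
s_5 = InvRound(s_4, k_2) = 0x5F0B
s_6 = InvRound(s_5, k_1) = 0x995F
s_7 = InvRound(s_6, k_0) = 0xB199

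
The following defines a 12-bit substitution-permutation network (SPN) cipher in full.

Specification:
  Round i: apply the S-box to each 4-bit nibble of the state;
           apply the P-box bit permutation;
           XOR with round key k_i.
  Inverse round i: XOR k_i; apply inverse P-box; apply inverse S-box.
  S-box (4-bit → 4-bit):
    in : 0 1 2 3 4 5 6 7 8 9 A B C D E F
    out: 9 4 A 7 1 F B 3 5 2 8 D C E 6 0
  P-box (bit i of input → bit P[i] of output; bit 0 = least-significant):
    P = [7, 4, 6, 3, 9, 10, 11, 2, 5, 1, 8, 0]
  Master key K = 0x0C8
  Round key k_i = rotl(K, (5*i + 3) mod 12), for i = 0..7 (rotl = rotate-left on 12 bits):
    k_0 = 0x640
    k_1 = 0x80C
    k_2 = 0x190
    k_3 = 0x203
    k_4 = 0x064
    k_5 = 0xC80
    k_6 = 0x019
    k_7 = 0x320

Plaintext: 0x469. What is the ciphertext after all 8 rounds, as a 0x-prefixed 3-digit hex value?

s_0 = plaintext = 0x469
s_1 = Round(s_0, k_0) = 0x074
s_2 = Round(s_1, k_1) = 0xEAD
s_3 = Round(s_2, k_2) = 0x0CE
s_4 = Round(s_3, k_3) = 0xA76
s_5 = Round(s_4, k_4) = 0x6FD
s_6 = Round(s_5, k_5) = 0xCFB
s_7 = Round(s_6, k_6) = 0x1D0
s_8 = Round(s_7, k_7) = 0xEAC

0xEAC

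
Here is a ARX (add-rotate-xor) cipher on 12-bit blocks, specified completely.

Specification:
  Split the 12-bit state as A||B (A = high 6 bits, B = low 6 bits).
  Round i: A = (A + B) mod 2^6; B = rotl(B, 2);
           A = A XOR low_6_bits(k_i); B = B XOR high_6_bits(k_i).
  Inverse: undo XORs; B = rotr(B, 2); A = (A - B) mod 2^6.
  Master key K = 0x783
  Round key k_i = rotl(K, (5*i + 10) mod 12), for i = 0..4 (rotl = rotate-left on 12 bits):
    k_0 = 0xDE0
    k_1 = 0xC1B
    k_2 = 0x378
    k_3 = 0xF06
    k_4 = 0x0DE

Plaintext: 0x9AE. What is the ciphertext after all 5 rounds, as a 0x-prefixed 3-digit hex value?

s_0 = plaintext = 0x9AE
s_1 = Round(s_0, k_0) = 0xD0D
s_2 = Round(s_1, k_1) = 0x684
s_3 = Round(s_2, k_2) = 0x99D
s_4 = Round(s_3, k_3) = 0x149
s_5 = Round(s_4, k_4) = 0x427

0x427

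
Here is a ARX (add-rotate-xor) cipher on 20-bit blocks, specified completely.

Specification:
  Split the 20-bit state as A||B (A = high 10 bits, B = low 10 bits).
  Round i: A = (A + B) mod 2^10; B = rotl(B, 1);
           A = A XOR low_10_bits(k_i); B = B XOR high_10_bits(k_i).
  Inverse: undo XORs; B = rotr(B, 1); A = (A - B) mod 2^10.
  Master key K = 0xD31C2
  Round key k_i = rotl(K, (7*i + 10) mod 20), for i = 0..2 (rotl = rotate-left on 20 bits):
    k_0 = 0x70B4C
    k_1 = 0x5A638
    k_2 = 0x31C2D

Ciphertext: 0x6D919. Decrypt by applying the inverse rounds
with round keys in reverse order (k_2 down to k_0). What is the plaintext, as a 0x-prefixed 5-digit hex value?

0x07680

s_0 = ciphertext = 0x6D919
s_1 = InvRound(s_0, k_2) = 0x2B0EF
s_2 = InvRound(s_1, k_1) = 0x744C3
s_3 = InvRound(s_2, k_0) = 0x07680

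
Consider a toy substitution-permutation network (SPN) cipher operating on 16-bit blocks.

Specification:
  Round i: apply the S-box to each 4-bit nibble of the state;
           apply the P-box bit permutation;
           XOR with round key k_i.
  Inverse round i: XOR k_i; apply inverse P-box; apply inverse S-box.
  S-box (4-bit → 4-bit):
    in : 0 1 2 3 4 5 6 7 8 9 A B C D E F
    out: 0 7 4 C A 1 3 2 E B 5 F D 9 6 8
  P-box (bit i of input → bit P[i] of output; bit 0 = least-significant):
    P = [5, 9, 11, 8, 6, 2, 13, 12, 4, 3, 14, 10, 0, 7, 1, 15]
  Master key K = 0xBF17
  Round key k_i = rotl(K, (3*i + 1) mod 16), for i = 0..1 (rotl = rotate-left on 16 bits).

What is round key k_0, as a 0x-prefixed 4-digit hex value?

0x7E2F

K = 0xBF17
k_0 = rotl(K, (3*0+1) mod 16) = rotl(K, 1) = 0x7E2F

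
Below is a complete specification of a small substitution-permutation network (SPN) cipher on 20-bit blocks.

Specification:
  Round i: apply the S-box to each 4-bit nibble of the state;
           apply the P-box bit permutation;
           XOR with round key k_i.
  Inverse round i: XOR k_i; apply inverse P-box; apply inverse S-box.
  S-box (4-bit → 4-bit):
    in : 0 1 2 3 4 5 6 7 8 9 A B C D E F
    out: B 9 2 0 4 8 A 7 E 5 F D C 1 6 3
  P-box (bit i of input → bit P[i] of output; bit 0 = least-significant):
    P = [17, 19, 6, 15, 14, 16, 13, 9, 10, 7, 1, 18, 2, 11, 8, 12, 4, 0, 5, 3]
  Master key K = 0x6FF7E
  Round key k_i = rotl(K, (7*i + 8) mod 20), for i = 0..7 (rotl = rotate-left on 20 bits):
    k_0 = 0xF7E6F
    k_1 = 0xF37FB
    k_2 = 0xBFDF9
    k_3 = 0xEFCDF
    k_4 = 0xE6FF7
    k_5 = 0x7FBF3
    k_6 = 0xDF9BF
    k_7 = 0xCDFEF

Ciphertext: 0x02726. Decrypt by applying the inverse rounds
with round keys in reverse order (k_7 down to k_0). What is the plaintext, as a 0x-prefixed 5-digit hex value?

s_0 = ciphertext = 0x02726
s_1 = InvRound(s_0, k_7) = 0x66698
s_2 = InvRound(s_1, k_6) = 0xEA960
s_3 = InvRound(s_2, k_5) = 0xF5E02
s_4 = InvRound(s_3, k_4) = 0x7B2E4
s_5 = InvRound(s_4, k_3) = 0xA2902
s_6 = InvRound(s_5, k_2) = 0xA57FC
s_7 = InvRound(s_6, k_1) = 0x2DC73
s_8 = InvRound(s_7, k_0) = 0x1D586

0x1D586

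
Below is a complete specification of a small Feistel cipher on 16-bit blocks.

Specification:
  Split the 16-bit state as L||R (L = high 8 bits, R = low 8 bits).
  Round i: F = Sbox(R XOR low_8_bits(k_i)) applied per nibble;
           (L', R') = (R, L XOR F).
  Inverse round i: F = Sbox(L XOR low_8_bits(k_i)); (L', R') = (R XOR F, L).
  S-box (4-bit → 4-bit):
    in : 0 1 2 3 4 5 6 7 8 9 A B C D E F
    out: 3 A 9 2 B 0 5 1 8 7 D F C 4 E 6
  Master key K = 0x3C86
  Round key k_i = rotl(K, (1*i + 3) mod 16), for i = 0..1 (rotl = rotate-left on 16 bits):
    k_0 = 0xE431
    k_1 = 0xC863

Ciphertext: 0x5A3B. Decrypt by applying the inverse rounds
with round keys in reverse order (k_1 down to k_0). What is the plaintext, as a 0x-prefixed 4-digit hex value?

0xCE1C

s_0 = ciphertext = 0x5A3B
s_1 = InvRound(s_0, k_1) = 0x1C5A
s_2 = InvRound(s_1, k_0) = 0xCE1C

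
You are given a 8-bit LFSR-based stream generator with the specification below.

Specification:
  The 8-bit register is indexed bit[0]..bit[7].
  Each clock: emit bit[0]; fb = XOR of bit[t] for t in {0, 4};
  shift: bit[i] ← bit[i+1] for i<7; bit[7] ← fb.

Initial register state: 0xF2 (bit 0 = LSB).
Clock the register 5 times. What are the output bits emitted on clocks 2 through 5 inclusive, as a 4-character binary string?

reg_0 = 0xF2
clock 1: out=0, reg = 0xF9
clock 2: out=1, reg = 0x7C
clock 3: out=0, reg = 0xBE
clock 4: out=0, reg = 0xDF
clock 5: out=1, reg = 0x6F

1001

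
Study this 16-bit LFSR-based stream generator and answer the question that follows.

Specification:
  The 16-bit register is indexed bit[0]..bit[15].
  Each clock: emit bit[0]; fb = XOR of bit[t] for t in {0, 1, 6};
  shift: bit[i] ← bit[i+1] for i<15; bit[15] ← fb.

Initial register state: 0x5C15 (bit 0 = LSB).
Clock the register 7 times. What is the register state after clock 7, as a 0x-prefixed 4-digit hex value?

0xDEB8

reg_0 = 0x5C15
clock 1: out=1, reg = 0xAE0A
clock 2: out=0, reg = 0xD705
clock 3: out=1, reg = 0xEB82
clock 4: out=0, reg = 0xF5C1
clock 5: out=1, reg = 0x7AE0
clock 6: out=0, reg = 0xBD70
clock 7: out=0, reg = 0xDEB8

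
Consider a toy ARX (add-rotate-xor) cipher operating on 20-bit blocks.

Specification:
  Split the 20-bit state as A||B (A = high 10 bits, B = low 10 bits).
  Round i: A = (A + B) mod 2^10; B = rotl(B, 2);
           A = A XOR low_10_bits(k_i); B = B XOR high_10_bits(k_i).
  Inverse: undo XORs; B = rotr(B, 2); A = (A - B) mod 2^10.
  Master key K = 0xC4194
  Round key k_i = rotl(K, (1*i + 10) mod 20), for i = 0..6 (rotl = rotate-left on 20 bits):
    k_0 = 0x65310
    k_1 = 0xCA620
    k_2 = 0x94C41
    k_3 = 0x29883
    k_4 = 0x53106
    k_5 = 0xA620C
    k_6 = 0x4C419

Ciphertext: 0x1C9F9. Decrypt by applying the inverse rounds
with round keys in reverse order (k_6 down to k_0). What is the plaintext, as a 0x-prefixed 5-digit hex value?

0x4EA50

s_0 = ciphertext = 0x1C9F9
s_1 = InvRound(s_0, k_6) = 0x0E432
s_2 = InvRound(s_1, k_5) = 0xE2EAA
s_3 = InvRound(s_2, k_4) = 0xE52F9
s_4 = InvRound(s_3, k_3) = 0xE0397
s_5 = InvRound(s_4, k_2) = 0xD4071
s_6 = InvRound(s_5, k_1) = 0x268D6
s_7 = InvRound(s_6, k_0) = 0x4EA50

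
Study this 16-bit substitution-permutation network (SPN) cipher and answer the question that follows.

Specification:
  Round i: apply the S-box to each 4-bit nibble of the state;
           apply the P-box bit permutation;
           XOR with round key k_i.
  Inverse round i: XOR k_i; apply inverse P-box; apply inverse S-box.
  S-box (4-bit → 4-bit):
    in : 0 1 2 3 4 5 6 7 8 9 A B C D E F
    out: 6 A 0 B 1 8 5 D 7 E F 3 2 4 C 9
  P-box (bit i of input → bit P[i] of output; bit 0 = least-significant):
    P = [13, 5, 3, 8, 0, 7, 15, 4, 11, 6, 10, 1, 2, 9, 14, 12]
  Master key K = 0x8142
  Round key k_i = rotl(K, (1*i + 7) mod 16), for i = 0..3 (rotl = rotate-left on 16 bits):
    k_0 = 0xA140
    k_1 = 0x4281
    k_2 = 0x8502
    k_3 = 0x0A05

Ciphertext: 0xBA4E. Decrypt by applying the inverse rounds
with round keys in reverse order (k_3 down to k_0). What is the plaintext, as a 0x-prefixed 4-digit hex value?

s_0 = ciphertext = 0xBA4E
s_1 = InvRound(s_0, k_3) = 0x5166
s_2 = InvRound(s_1, k_2) = 0x70DC
s_3 = InvRound(s_2, k_1) = 0x3CF6
s_4 = InvRound(s_3, k_0) = 0xF791

0xF791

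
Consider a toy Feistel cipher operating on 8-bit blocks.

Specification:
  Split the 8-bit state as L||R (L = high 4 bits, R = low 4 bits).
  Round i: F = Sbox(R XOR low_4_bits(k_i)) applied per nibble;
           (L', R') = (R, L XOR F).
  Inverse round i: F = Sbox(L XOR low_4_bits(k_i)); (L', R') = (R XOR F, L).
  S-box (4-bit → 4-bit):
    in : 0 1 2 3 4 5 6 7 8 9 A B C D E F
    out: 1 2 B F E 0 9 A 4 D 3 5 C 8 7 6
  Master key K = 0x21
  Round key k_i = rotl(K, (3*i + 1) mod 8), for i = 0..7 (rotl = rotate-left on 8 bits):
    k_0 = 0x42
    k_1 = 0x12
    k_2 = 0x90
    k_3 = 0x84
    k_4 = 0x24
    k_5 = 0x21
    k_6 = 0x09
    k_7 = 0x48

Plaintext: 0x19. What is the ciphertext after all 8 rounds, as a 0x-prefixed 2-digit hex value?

0x3F

s_0 = plaintext = 0x19
s_1 = Round(s_0, k_0) = 0x94
s_2 = Round(s_1, k_1) = 0x40
s_3 = Round(s_2, k_2) = 0x05
s_4 = Round(s_3, k_3) = 0x52
s_5 = Round(s_4, k_4) = 0x2C
s_6 = Round(s_5, k_5) = 0xCA
s_7 = Round(s_6, k_6) = 0xA3
s_8 = Round(s_7, k_7) = 0x3F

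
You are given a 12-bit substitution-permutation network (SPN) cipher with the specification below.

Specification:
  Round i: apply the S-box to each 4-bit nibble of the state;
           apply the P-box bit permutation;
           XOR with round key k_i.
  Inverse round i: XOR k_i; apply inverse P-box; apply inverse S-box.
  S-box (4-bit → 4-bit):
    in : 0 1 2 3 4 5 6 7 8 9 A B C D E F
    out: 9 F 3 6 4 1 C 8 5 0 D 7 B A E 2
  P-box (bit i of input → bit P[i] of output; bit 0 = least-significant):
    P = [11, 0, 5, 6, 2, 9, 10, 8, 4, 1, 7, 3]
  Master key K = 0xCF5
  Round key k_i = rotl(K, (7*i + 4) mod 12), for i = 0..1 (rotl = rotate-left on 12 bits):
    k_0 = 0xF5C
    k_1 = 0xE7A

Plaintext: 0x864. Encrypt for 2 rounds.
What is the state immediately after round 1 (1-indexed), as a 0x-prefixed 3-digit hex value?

s_0 = plaintext = 0x864
s_1 = Round(s_0, k_0) = 0xAEC
s_2 = Round(s_1, k_1) = 0x1A3

0xAEC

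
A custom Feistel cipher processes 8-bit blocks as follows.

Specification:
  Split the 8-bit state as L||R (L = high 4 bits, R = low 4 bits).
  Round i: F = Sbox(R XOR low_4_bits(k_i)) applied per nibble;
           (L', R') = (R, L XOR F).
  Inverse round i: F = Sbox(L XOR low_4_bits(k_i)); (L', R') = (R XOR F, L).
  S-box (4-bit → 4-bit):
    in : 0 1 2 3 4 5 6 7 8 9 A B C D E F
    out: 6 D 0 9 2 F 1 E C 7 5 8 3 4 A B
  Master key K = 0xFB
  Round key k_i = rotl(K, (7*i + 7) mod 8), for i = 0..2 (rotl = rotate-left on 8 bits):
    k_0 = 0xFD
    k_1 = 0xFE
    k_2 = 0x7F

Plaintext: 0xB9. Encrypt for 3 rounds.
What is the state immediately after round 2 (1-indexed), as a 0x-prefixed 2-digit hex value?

0x97

s_0 = plaintext = 0xB9
s_1 = Round(s_0, k_0) = 0x99
s_2 = Round(s_1, k_1) = 0x97
s_3 = Round(s_2, k_2) = 0x75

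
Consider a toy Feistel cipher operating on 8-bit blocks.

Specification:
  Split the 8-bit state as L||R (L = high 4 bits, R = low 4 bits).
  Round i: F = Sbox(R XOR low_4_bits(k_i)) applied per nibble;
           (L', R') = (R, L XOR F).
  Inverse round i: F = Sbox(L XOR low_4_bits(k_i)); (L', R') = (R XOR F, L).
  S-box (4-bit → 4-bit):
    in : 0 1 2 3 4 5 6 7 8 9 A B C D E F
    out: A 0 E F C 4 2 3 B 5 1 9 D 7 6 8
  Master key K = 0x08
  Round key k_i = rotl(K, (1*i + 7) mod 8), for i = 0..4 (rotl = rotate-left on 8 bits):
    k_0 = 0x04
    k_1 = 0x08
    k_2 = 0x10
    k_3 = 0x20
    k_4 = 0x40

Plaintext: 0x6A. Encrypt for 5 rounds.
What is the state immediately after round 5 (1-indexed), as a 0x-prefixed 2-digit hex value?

0xB9

s_0 = plaintext = 0x6A
s_1 = Round(s_0, k_0) = 0xA0
s_2 = Round(s_1, k_1) = 0x01
s_3 = Round(s_2, k_2) = 0x10
s_4 = Round(s_3, k_3) = 0x0B
s_5 = Round(s_4, k_4) = 0xB9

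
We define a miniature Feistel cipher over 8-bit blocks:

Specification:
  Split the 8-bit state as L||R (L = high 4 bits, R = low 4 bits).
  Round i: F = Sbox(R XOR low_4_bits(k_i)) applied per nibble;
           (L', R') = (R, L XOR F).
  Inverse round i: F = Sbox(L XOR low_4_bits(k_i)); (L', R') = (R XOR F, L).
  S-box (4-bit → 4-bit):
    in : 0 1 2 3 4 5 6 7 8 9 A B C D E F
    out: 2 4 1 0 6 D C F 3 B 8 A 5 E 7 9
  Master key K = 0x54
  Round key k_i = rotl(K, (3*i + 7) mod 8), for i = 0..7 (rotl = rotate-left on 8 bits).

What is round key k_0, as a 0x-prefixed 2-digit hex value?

0x2A

K = 0x54
k_0 = rotl(K, (3*0+7) mod 8) = rotl(K, 7) = 0x2A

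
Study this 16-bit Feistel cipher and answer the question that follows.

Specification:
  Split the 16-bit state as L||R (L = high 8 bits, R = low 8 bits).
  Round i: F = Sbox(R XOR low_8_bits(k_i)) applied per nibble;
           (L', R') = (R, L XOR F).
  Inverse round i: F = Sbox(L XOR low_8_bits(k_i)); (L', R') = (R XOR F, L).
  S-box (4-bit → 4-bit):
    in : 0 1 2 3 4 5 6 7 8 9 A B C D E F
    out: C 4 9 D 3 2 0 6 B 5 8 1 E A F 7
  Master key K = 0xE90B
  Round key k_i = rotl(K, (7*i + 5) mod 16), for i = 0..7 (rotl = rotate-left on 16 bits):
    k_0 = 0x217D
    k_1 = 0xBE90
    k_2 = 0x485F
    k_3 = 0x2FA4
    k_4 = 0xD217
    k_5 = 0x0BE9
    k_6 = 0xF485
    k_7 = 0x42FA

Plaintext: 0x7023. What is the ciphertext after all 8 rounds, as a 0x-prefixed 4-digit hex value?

0xBA90

s_0 = plaintext = 0x7023
s_1 = Round(s_0, k_0) = 0x235F
s_2 = Round(s_1, k_1) = 0x5FC4
s_3 = Round(s_2, k_2) = 0xC40E
s_4 = Round(s_3, k_3) = 0x0E4C
s_5 = Round(s_4, k_4) = 0x4C2F
s_6 = Round(s_5, k_5) = 0x2FAC
s_7 = Round(s_6, k_6) = 0xACBA
s_8 = Round(s_7, k_7) = 0xBA90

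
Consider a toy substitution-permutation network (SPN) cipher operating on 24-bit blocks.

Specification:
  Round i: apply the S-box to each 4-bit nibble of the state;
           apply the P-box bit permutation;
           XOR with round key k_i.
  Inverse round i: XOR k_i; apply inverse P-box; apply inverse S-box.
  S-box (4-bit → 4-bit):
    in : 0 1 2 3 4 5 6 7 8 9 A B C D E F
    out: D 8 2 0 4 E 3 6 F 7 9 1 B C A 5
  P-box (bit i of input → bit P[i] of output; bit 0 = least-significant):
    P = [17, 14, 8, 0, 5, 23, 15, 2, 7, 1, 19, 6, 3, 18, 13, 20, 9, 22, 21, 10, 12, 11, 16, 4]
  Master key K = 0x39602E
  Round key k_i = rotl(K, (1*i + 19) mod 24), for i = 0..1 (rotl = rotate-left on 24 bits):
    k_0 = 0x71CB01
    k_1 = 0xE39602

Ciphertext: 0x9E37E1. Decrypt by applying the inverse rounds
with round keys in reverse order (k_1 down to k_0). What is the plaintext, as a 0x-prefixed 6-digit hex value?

s_0 = ciphertext = 0x9E37E1
s_1 = InvRound(s_0, k_1) = 0x4758FD
s_2 = InvRound(s_1, k_0) = 0xAFCA0F

0xAFCA0F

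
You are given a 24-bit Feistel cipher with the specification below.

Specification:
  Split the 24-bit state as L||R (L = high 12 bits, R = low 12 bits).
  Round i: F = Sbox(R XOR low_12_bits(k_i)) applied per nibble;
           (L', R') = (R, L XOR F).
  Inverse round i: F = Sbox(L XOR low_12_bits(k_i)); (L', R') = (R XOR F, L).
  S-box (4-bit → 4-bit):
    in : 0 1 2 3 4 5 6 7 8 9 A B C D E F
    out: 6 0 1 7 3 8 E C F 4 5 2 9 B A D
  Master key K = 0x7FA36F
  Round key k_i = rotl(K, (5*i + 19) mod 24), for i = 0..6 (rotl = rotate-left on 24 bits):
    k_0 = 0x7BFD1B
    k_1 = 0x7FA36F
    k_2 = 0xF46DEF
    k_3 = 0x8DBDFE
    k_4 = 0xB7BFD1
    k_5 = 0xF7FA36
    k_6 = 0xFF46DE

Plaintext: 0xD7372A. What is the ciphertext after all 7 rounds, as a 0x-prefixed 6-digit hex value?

0x609C86

s_0 = plaintext = 0xD7372A
s_1 = Round(s_0, k_0) = 0x72A803
s_2 = Round(s_1, k_1) = 0x8035C3
s_3 = Round(s_2, k_2) = 0x5C371A
s_4 = Round(s_3, k_3) = 0x71A060
s_5 = Round(s_4, k_4) = 0x060A3A
s_6 = Round(s_5, k_5) = 0xA3A609
s_7 = Round(s_6, k_6) = 0x609C86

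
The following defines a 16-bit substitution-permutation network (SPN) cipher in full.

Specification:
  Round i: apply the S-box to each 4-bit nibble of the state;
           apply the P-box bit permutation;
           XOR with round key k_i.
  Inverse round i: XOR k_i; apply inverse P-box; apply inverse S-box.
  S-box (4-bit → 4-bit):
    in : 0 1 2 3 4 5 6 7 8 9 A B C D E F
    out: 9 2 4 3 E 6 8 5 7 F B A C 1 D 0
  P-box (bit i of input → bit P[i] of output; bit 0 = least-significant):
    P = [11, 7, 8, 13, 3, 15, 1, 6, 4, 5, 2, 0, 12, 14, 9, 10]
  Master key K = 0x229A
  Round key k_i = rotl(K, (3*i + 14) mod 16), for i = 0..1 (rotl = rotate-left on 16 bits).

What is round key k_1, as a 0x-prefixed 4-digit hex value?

K = 0x229A
k_0 = rotl(K, (3*0+14) mod 16) = rotl(K, 14) = 0x88A6
k_1 = rotl(K, (3*1+14) mod 16) = rotl(K, 1) = 0x4534

0x4534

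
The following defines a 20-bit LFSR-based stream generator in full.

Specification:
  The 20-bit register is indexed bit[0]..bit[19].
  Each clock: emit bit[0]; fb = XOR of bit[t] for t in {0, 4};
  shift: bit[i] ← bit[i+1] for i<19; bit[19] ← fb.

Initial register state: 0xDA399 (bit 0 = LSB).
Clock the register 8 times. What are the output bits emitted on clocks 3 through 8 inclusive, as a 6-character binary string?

011001

reg_0 = 0xDA399
clock 1: out=1, reg = 0x6D1CC
clock 2: out=0, reg = 0x368E6
clock 3: out=0, reg = 0x1B473
clock 4: out=1, reg = 0x0DA39
clock 5: out=1, reg = 0x06D1C
clock 6: out=0, reg = 0x8368E
clock 7: out=0, reg = 0x41B47
clock 8: out=1, reg = 0xA0DA3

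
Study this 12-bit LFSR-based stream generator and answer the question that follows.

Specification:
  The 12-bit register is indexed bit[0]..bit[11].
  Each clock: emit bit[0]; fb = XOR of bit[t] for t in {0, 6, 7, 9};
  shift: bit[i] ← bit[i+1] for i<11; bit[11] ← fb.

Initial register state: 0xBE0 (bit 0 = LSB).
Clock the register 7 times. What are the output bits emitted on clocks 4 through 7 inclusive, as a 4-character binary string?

0011

reg_0 = 0xBE0
clock 1: out=0, reg = 0xDF0
clock 2: out=0, reg = 0x6F8
clock 3: out=0, reg = 0xB7C
clock 4: out=0, reg = 0x5BE
clock 5: out=0, reg = 0xADF
clock 6: out=1, reg = 0x56F
clock 7: out=1, reg = 0x2B7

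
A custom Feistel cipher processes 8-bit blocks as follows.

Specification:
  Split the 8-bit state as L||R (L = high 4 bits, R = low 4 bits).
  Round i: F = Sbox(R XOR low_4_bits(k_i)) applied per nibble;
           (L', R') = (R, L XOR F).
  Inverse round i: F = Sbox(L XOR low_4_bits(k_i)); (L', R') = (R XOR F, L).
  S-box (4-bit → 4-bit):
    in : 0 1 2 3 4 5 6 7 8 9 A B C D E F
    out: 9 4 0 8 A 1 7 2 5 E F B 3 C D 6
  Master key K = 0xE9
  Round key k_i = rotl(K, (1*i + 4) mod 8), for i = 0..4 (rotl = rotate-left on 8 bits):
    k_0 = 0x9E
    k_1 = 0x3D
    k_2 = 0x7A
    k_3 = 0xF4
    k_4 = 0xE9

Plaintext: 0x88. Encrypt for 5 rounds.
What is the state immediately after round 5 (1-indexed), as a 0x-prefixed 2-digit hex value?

s_0 = plaintext = 0x88
s_1 = Round(s_0, k_0) = 0x8F
s_2 = Round(s_1, k_1) = 0xF8
s_3 = Round(s_2, k_2) = 0x8F
s_4 = Round(s_3, k_3) = 0xF3
s_5 = Round(s_4, k_4) = 0x30

0x30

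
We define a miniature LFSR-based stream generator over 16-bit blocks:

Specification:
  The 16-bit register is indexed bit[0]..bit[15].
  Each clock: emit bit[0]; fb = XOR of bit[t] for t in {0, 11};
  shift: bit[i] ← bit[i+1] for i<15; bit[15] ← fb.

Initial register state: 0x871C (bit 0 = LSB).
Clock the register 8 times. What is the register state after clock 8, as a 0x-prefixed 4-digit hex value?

reg_0 = 0x871C
clock 1: out=0, reg = 0x438E
clock 2: out=0, reg = 0x21C7
clock 3: out=1, reg = 0x90E3
clock 4: out=1, reg = 0xC871
clock 5: out=1, reg = 0x6438
clock 6: out=0, reg = 0x321C
clock 7: out=0, reg = 0x190E
clock 8: out=0, reg = 0x8C87

0x8C87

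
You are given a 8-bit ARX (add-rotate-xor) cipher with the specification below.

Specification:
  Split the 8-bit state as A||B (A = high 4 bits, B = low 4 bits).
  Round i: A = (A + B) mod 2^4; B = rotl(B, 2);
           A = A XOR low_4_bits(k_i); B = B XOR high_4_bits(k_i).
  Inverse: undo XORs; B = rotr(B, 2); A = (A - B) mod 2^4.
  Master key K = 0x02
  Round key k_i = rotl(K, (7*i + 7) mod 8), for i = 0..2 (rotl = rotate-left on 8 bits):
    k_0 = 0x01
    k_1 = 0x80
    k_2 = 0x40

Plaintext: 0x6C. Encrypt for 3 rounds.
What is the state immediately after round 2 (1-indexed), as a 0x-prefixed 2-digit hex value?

s_0 = plaintext = 0x6C
s_1 = Round(s_0, k_0) = 0x33
s_2 = Round(s_1, k_1) = 0x64
s_3 = Round(s_2, k_2) = 0xA5

0x64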